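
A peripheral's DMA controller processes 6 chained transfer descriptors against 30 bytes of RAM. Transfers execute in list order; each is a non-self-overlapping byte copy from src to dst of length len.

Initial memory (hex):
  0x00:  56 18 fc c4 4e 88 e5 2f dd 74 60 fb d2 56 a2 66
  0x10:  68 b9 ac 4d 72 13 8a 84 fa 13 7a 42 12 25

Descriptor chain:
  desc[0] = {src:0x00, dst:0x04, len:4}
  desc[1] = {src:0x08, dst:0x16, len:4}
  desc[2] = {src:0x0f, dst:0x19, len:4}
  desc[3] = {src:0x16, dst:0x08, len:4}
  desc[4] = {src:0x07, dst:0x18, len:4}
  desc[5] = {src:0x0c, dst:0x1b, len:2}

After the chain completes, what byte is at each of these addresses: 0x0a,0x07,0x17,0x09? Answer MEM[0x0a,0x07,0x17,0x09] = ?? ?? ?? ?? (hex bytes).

MEM[0x0a,0x07,0x17,0x09] = 60 c4 74 74

[0] 0x00->0x04 len=4 : 56 18 fc c4
[1] 0x08->0x16 len=4 : dd 74 60 fb
[2] 0x0f->0x19 len=4 : 66 68 b9 ac
[3] 0x16->0x08 len=4 : dd 74 60 66
[4] 0x07->0x18 len=4 : c4 dd 74 60
[5] 0x0c->0x1b len=2 : d2 56
query mem[0x0a]=0x60, mem[0x07]=0xc4, mem[0x17]=0x74, mem[0x09]=0x74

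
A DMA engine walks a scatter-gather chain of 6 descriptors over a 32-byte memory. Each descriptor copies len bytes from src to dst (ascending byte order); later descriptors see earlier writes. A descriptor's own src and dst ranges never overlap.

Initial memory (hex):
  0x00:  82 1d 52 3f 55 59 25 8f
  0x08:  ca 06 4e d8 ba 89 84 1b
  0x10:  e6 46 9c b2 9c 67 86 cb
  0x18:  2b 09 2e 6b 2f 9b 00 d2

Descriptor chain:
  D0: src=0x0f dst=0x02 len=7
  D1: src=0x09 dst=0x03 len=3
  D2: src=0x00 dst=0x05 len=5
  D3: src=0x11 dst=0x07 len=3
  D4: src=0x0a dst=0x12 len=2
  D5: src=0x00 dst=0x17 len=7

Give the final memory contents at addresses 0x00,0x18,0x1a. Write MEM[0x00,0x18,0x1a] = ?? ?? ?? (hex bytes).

MEM[0x00,0x18,0x1a] = 82 1d 06

[0] 0x0f->0x02 len=7 : 1b e6 46 9c b2 9c 67
[1] 0x09->0x03 len=3 : 06 4e d8
[2] 0x00->0x05 len=5 : 82 1d 1b 06 4e
[3] 0x11->0x07 len=3 : 46 9c b2
[4] 0x0a->0x12 len=2 : 4e d8
[5] 0x00->0x17 len=7 : 82 1d 1b 06 4e 82 1d
query mem[0x00]=0x82, mem[0x18]=0x1d, mem[0x1a]=0x06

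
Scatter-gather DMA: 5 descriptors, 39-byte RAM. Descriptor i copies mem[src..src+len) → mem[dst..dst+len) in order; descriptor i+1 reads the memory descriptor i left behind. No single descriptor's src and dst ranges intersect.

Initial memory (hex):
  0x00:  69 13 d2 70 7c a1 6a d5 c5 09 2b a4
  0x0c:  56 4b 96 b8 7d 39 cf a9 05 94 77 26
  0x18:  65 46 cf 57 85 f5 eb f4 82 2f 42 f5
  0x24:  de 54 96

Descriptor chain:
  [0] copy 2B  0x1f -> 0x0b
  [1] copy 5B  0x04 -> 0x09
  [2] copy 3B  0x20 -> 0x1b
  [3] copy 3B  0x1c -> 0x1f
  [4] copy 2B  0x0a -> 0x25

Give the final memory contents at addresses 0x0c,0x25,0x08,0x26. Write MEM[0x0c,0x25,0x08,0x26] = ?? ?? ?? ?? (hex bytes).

#0 dst[0x0b+2] := {0xf4,0x82}
#1 dst[0x09+5] := {0x7c,0xa1,0x6a,0xd5,0xc5}
#2 dst[0x1b+3] := {0x82,0x2f,0x42}
#3 dst[0x1f+3] := {0x2f,0x42,0xeb}
#4 dst[0x25+2] := {0xa1,0x6a}
query mem[0x0c]=0xd5, mem[0x25]=0xa1, mem[0x08]=0xc5, mem[0x26]=0x6a

MEM[0x0c,0x25,0x08,0x26] = d5 a1 c5 6a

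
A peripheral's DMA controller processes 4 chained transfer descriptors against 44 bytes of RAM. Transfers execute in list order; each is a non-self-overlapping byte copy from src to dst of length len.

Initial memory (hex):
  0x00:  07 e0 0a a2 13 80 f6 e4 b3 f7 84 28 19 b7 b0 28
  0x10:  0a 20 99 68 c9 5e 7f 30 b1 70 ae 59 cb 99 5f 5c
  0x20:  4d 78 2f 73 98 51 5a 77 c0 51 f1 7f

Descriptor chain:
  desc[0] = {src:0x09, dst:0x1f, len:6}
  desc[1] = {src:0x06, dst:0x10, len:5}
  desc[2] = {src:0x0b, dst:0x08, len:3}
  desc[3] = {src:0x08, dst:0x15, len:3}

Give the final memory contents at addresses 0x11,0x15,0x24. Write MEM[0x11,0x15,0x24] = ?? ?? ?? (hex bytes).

MEM[0x11,0x15,0x24] = e4 28 b0

[0] 0x09->0x1f len=6 : f7 84 28 19 b7 b0
[1] 0x06->0x10 len=5 : f6 e4 b3 f7 84
[2] 0x0b->0x08 len=3 : 28 19 b7
[3] 0x08->0x15 len=3 : 28 19 b7
query mem[0x11]=0xe4, mem[0x15]=0x28, mem[0x24]=0xb0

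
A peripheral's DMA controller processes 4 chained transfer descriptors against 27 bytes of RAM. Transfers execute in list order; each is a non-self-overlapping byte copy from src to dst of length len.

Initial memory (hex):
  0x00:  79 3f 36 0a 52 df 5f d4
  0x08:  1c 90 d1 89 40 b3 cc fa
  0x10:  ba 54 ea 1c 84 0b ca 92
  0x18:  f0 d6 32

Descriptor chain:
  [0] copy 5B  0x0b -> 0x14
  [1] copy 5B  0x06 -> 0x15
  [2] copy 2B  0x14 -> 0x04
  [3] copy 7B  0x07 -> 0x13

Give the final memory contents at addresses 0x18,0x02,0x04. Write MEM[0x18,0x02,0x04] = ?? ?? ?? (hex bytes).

MEM[0x18,0x02,0x04] = 40 36 89

[0] 0x0b->0x14 len=5 : 89 40 b3 cc fa
[1] 0x06->0x15 len=5 : 5f d4 1c 90 d1
[2] 0x14->0x04 len=2 : 89 5f
[3] 0x07->0x13 len=7 : d4 1c 90 d1 89 40 b3
query mem[0x18]=0x40, mem[0x02]=0x36, mem[0x04]=0x89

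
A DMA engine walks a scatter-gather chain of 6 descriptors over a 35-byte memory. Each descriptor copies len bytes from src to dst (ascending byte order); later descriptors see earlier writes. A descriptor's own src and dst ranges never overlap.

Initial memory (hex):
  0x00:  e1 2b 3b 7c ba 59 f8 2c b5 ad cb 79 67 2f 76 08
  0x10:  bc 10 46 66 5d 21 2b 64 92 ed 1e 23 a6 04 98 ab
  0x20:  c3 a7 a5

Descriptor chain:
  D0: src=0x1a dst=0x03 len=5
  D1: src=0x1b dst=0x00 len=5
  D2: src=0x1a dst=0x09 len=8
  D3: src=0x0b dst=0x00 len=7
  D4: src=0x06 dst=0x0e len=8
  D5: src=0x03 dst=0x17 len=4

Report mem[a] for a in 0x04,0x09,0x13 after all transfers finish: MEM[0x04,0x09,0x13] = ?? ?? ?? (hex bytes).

MEM[0x04,0x09,0x13] = c3 1e a6

D0: mem[0x03..0x07] <- [1e 23 a6 04 98]
D1: mem[0x00..0x04] <- [23 a6 04 98 ab]
D2: mem[0x09..0x10] <- [1e 23 a6 04 98 ab c3 a7]
D3: mem[0x00..0x06] <- [a6 04 98 ab c3 a7 10]
D4: mem[0x0e..0x15] <- [10 98 b5 1e 23 a6 04 98]
D5: mem[0x17..0x1a] <- [ab c3 a7 10]
query mem[0x04]=0xc3, mem[0x09]=0x1e, mem[0x13]=0xa6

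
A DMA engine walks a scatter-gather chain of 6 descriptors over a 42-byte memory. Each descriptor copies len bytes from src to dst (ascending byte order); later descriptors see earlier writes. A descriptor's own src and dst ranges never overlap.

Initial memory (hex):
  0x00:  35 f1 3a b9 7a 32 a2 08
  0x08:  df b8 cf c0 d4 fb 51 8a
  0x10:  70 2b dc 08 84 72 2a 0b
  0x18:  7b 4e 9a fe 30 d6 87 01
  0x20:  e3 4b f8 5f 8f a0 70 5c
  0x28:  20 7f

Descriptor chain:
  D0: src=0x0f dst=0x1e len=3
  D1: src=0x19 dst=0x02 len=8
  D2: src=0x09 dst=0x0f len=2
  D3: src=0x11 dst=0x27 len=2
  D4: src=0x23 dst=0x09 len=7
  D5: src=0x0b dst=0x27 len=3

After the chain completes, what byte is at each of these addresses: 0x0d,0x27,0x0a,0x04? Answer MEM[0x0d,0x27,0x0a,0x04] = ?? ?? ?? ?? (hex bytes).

MEM[0x0d,0x27,0x0a,0x04] = 2b a0 8f fe

D0: mem[0x1e..0x20] <- [8a 70 2b]
D1: mem[0x02..0x09] <- [4e 9a fe 30 d6 8a 70 2b]
D2: mem[0x0f..0x10] <- [2b cf]
D3: mem[0x27..0x28] <- [2b dc]
D4: mem[0x09..0x0f] <- [5f 8f a0 70 2b dc 7f]
D5: mem[0x27..0x29] <- [a0 70 2b]
query mem[0x0d]=0x2b, mem[0x27]=0xa0, mem[0x0a]=0x8f, mem[0x04]=0xfe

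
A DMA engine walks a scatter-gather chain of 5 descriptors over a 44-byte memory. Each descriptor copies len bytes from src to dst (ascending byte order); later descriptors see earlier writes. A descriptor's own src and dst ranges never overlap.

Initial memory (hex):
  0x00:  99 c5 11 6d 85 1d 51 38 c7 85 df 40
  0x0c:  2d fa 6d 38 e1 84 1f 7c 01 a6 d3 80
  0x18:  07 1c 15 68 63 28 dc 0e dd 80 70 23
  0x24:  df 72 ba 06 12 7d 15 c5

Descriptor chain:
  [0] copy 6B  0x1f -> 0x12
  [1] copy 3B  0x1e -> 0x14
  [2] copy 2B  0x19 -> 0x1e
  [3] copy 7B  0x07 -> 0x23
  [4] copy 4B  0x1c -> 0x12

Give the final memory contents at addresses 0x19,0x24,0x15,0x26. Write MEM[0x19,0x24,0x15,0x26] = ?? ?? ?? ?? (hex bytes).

MEM[0x19,0x24,0x15,0x26] = 1c c7 15 df

  after D0: wrote 6B at 0x12 = 0edd807023df
  after D1: wrote 3B at 0x14 = dc0edd
  after D2: wrote 2B at 0x1e = 1c15
  after D3: wrote 7B at 0x23 = 38c785df402dfa
  after D4: wrote 4B at 0x12 = 63281c15
query mem[0x19]=0x1c, mem[0x24]=0xc7, mem[0x15]=0x15, mem[0x26]=0xdf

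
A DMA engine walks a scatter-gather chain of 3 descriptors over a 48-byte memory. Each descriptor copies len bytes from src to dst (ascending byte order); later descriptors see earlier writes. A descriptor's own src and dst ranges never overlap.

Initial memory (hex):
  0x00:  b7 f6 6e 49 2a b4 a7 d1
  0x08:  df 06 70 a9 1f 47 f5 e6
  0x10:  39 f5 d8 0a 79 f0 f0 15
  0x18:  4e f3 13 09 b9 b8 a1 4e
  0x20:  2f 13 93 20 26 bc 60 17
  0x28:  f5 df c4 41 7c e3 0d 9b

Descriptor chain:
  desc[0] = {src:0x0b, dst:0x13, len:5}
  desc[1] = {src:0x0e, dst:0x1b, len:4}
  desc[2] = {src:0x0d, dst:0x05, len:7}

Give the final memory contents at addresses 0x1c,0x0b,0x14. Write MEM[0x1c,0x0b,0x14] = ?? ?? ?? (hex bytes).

  after D0: wrote 5B at 0x13 = a91f47f5e6
  after D1: wrote 4B at 0x1b = f5e639f5
  after D2: wrote 7B at 0x05 = 47f5e639f5d8a9
query mem[0x1c]=0xe6, mem[0x0b]=0xa9, mem[0x14]=0x1f

MEM[0x1c,0x0b,0x14] = e6 a9 1f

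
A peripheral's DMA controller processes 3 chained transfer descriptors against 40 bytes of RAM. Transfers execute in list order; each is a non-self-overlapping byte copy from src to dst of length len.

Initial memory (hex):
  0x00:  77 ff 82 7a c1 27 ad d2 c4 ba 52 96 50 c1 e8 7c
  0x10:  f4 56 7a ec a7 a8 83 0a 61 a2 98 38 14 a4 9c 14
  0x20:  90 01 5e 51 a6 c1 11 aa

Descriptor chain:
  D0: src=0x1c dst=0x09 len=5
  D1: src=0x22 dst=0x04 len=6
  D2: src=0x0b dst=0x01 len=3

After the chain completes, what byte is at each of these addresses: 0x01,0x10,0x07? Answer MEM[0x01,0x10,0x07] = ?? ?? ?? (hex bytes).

MEM[0x01,0x10,0x07] = 9c f4 c1

D0: mem[0x09..0x0d] <- [14 a4 9c 14 90]
D1: mem[0x04..0x09] <- [5e 51 a6 c1 11 aa]
D2: mem[0x01..0x03] <- [9c 14 90]
query mem[0x01]=0x9c, mem[0x10]=0xf4, mem[0x07]=0xc1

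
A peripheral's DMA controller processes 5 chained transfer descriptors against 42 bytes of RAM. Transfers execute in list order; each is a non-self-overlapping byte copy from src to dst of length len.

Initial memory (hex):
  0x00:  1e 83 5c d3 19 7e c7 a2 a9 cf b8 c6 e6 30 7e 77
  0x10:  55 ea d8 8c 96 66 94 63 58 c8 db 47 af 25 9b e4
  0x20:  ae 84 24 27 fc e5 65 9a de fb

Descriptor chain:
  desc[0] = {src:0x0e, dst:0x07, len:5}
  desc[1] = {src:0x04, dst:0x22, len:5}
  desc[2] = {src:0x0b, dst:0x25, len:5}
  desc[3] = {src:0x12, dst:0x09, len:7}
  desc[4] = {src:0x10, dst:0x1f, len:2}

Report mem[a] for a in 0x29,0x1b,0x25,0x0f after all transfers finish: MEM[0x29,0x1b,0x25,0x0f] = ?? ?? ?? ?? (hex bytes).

[0] 0x0e->0x07 len=5 : 7e 77 55 ea d8
[1] 0x04->0x22 len=5 : 19 7e c7 7e 77
[2] 0x0b->0x25 len=5 : d8 e6 30 7e 77
[3] 0x12->0x09 len=7 : d8 8c 96 66 94 63 58
[4] 0x10->0x1f len=2 : 55 ea
query mem[0x29]=0x77, mem[0x1b]=0x47, mem[0x25]=0xd8, mem[0x0f]=0x58

MEM[0x29,0x1b,0x25,0x0f] = 77 47 d8 58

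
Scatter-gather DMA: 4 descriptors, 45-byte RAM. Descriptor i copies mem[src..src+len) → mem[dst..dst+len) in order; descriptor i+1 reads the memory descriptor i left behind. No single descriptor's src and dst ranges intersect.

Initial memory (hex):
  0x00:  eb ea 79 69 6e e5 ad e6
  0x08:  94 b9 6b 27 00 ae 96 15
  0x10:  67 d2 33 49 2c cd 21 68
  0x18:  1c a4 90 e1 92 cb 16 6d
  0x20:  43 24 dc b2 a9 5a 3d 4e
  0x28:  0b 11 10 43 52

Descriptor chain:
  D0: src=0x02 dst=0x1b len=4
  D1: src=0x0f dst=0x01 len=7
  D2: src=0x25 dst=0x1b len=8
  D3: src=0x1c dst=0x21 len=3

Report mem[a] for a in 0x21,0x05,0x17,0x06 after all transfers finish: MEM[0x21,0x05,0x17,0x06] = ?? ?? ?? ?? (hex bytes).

MEM[0x21,0x05,0x17,0x06] = 3d 49 68 2c

#0 dst[0x1b+4] := {0x79,0x69,0x6e,0xe5}
#1 dst[0x01+7] := {0x15,0x67,0xd2,0x33,0x49,0x2c,0xcd}
#2 dst[0x1b+8] := {0x5a,0x3d,0x4e,0x0b,0x11,0x10,0x43,0x52}
#3 dst[0x21+3] := {0x3d,0x4e,0x0b}
query mem[0x21]=0x3d, mem[0x05]=0x49, mem[0x17]=0x68, mem[0x06]=0x2c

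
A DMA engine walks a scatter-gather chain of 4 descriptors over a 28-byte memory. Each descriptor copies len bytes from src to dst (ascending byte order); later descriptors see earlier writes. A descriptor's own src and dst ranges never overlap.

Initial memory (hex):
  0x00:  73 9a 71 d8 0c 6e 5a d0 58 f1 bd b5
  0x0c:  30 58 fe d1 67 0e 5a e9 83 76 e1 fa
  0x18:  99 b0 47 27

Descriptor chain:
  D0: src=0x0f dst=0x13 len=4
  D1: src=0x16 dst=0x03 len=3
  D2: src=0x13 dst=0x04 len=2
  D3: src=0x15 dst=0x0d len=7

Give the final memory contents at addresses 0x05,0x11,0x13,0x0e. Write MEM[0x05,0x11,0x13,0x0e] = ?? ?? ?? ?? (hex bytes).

[0] 0x0f->0x13 len=4 : d1 67 0e 5a
[1] 0x16->0x03 len=3 : 5a fa 99
[2] 0x13->0x04 len=2 : d1 67
[3] 0x15->0x0d len=7 : 0e 5a fa 99 b0 47 27
query mem[0x05]=0x67, mem[0x11]=0xb0, mem[0x13]=0x27, mem[0x0e]=0x5a

MEM[0x05,0x11,0x13,0x0e] = 67 b0 27 5a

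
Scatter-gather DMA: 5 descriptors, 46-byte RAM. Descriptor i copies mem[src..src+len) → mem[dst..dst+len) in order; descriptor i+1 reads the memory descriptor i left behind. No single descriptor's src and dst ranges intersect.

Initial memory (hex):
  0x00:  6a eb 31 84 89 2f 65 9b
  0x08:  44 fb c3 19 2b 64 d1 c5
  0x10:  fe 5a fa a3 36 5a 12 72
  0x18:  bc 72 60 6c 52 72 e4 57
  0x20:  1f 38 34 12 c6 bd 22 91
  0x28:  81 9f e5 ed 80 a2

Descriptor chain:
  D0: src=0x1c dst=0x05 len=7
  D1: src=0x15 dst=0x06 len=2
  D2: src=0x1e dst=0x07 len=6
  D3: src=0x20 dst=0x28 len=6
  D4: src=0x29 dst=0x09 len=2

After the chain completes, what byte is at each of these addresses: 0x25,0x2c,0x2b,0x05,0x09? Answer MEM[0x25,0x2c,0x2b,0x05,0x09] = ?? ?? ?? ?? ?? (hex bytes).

[0] 0x1c->0x05 len=7 : 52 72 e4 57 1f 38 34
[1] 0x15->0x06 len=2 : 5a 12
[2] 0x1e->0x07 len=6 : e4 57 1f 38 34 12
[3] 0x20->0x28 len=6 : 1f 38 34 12 c6 bd
[4] 0x29->0x09 len=2 : 38 34
query mem[0x25]=0xbd, mem[0x2c]=0xc6, mem[0x2b]=0x12, mem[0x05]=0x52, mem[0x09]=0x38

MEM[0x25,0x2c,0x2b,0x05,0x09] = bd c6 12 52 38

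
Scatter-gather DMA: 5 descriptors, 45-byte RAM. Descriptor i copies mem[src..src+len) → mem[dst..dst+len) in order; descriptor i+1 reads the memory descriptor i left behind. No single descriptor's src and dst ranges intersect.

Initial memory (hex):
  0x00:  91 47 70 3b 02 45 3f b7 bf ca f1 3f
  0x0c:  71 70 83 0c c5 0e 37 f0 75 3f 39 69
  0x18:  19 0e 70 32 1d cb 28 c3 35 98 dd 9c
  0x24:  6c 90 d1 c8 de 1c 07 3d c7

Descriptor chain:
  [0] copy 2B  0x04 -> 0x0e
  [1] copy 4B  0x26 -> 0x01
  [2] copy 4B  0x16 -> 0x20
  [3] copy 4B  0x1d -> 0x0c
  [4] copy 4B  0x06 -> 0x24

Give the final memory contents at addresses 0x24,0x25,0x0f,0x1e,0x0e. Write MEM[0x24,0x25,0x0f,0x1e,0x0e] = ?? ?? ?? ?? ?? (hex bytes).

D0: mem[0x0e..0x0f] <- [02 45]
D1: mem[0x01..0x04] <- [d1 c8 de 1c]
D2: mem[0x20..0x23] <- [39 69 19 0e]
D3: mem[0x0c..0x0f] <- [cb 28 c3 39]
D4: mem[0x24..0x27] <- [3f b7 bf ca]
query mem[0x24]=0x3f, mem[0x25]=0xb7, mem[0x0f]=0x39, mem[0x1e]=0x28, mem[0x0e]=0xc3

MEM[0x24,0x25,0x0f,0x1e,0x0e] = 3f b7 39 28 c3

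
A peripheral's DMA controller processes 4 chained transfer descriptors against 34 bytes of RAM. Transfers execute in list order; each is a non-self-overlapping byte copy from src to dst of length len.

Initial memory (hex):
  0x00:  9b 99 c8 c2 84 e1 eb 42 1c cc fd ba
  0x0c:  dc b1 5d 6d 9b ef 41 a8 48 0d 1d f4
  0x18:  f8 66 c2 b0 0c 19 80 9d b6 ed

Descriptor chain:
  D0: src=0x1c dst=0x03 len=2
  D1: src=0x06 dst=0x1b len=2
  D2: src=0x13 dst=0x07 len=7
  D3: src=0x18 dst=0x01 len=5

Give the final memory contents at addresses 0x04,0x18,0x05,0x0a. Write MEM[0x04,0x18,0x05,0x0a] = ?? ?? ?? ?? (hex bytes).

  after D0: wrote 2B at 0x03 = 0c19
  after D1: wrote 2B at 0x1b = eb42
  after D2: wrote 7B at 0x07 = a8480d1df4f866
  after D3: wrote 5B at 0x01 = f866c2eb42
query mem[0x04]=0xeb, mem[0x18]=0xf8, mem[0x05]=0x42, mem[0x0a]=0x1d

MEM[0x04,0x18,0x05,0x0a] = eb f8 42 1d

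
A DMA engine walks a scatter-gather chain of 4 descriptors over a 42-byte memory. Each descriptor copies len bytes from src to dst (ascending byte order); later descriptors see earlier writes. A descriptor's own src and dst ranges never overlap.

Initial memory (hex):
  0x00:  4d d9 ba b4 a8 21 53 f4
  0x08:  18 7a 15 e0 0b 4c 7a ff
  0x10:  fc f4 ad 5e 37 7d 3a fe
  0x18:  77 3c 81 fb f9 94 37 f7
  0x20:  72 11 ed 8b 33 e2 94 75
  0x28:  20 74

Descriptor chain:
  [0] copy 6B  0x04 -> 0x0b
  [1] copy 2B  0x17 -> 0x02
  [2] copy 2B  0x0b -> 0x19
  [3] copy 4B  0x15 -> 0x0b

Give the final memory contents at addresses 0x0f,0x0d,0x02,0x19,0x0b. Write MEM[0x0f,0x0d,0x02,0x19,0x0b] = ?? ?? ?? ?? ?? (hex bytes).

MEM[0x0f,0x0d,0x02,0x19,0x0b] = 18 fe fe a8 7d

#0 dst[0x0b+6] := {0xa8,0x21,0x53,0xf4,0x18,0x7a}
#1 dst[0x02+2] := {0xfe,0x77}
#2 dst[0x19+2] := {0xa8,0x21}
#3 dst[0x0b+4] := {0x7d,0x3a,0xfe,0x77}
query mem[0x0f]=0x18, mem[0x0d]=0xfe, mem[0x02]=0xfe, mem[0x19]=0xa8, mem[0x0b]=0x7d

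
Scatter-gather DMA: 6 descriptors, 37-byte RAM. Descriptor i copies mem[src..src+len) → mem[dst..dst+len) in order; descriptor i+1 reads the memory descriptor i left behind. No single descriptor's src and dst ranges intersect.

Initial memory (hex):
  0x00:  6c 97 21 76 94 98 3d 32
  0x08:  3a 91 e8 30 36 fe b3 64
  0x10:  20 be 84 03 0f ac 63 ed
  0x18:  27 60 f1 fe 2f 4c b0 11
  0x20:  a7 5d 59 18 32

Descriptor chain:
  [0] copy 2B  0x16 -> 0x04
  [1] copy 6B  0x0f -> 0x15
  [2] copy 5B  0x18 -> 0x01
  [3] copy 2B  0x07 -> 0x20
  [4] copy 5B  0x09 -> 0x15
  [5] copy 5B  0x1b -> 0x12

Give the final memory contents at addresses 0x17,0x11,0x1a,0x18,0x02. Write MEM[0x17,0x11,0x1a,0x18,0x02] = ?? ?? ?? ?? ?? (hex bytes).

  after D0: wrote 2B at 0x04 = 63ed
  after D1: wrote 6B at 0x15 = 6420be84030f
  after D2: wrote 5B at 0x01 = 84030ffe2f
  after D3: wrote 2B at 0x20 = 323a
  after D4: wrote 5B at 0x15 = 91e83036fe
  after D5: wrote 5B at 0x12 = fe2f4cb011
query mem[0x17]=0x30, mem[0x11]=0xbe, mem[0x1a]=0x0f, mem[0x18]=0x36, mem[0x02]=0x03

MEM[0x17,0x11,0x1a,0x18,0x02] = 30 be 0f 36 03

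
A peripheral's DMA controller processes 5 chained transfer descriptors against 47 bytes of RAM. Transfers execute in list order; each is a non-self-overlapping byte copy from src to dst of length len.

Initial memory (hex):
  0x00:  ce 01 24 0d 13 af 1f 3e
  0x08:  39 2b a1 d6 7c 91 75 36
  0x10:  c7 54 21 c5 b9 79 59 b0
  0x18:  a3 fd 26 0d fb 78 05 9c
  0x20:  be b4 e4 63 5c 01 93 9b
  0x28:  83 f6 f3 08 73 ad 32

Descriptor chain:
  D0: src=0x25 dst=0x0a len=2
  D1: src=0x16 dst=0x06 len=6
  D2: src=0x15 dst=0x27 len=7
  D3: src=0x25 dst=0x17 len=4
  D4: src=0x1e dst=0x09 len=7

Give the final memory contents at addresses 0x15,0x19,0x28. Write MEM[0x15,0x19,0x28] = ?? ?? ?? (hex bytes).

  after D0: wrote 2B at 0x0a = 0193
  after D1: wrote 6B at 0x06 = 59b0a3fd260d
  after D2: wrote 7B at 0x27 = 7959b0a3fd260d
  after D3: wrote 4B at 0x17 = 01937959
  after D4: wrote 7B at 0x09 = 059cbeb4e4635c
query mem[0x15]=0x79, mem[0x19]=0x79, mem[0x28]=0x59

MEM[0x15,0x19,0x28] = 79 79 59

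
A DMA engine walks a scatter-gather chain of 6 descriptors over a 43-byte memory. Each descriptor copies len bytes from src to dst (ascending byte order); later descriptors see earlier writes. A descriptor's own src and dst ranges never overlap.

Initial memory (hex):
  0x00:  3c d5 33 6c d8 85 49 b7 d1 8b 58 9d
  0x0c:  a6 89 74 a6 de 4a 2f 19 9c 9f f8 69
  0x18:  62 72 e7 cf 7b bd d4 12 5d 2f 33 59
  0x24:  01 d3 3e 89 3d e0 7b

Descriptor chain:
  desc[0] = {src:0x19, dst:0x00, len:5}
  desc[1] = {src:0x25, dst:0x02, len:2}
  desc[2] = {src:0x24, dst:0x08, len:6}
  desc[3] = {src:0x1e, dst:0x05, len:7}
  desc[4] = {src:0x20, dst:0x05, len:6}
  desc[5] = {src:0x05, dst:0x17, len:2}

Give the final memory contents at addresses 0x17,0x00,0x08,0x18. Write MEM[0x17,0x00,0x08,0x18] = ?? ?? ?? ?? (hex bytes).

D0: mem[0x00..0x04] <- [72 e7 cf 7b bd]
D1: mem[0x02..0x03] <- [d3 3e]
D2: mem[0x08..0x0d] <- [01 d3 3e 89 3d e0]
D3: mem[0x05..0x0b] <- [d4 12 5d 2f 33 59 01]
D4: mem[0x05..0x0a] <- [5d 2f 33 59 01 d3]
D5: mem[0x17..0x18] <- [5d 2f]
query mem[0x17]=0x5d, mem[0x00]=0x72, mem[0x08]=0x59, mem[0x18]=0x2f

MEM[0x17,0x00,0x08,0x18] = 5d 72 59 2f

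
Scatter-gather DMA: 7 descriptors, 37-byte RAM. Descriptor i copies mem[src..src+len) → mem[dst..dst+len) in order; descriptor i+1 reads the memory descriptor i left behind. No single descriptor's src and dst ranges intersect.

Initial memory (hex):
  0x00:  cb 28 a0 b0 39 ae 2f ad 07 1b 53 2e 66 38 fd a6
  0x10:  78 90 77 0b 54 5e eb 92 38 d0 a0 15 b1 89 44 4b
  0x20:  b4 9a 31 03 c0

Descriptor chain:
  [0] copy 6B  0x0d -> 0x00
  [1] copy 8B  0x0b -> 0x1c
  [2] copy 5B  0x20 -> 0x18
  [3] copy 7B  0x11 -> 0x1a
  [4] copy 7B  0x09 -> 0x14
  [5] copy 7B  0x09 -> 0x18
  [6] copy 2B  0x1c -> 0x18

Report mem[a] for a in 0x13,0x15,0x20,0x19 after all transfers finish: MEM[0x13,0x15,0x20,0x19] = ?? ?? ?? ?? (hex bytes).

#0 dst[0x00+6] := {0x38,0xfd,0xa6,0x78,0x90,0x77}
#1 dst[0x1c+8] := {0x2e,0x66,0x38,0xfd,0xa6,0x78,0x90,0x77}
#2 dst[0x18+5] := {0xa6,0x78,0x90,0x77,0xc0}
#3 dst[0x1a+7] := {0x90,0x77,0x0b,0x54,0x5e,0xeb,0x92}
#4 dst[0x14+7] := {0x1b,0x53,0x2e,0x66,0x38,0xfd,0xa6}
#5 dst[0x18+7] := {0x1b,0x53,0x2e,0x66,0x38,0xfd,0xa6}
#6 dst[0x18+2] := {0x38,0xfd}
query mem[0x13]=0x0b, mem[0x15]=0x53, mem[0x20]=0x92, mem[0x19]=0xfd

MEM[0x13,0x15,0x20,0x19] = 0b 53 92 fd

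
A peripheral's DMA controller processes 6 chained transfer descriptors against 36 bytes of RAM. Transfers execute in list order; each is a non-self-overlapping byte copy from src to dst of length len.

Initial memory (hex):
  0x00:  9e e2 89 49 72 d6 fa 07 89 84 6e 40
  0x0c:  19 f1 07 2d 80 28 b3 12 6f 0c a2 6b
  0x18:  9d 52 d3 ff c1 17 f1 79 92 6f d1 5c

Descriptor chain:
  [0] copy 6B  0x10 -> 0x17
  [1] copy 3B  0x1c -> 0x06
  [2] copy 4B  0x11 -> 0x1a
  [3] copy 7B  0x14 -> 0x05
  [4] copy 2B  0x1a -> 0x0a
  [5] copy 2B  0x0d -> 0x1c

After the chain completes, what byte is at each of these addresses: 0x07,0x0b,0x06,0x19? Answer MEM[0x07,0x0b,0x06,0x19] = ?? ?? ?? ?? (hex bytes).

D0: mem[0x17..0x1c] <- [80 28 b3 12 6f 0c]
D1: mem[0x06..0x08] <- [0c 17 f1]
D2: mem[0x1a..0x1d] <- [28 b3 12 6f]
D3: mem[0x05..0x0b] <- [6f 0c a2 80 28 b3 28]
D4: mem[0x0a..0x0b] <- [28 b3]
D5: mem[0x1c..0x1d] <- [f1 07]
query mem[0x07]=0xa2, mem[0x0b]=0xb3, mem[0x06]=0x0c, mem[0x19]=0xb3

MEM[0x07,0x0b,0x06,0x19] = a2 b3 0c b3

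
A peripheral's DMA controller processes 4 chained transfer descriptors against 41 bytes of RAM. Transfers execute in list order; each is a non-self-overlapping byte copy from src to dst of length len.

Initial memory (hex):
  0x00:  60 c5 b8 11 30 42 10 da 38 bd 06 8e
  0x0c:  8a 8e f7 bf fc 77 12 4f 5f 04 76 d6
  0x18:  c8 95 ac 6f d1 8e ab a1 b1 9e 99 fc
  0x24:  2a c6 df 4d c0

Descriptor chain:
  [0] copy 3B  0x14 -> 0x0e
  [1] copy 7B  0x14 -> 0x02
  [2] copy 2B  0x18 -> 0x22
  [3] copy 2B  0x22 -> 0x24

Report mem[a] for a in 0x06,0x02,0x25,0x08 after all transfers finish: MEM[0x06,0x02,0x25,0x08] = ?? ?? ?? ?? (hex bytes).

D0: mem[0x0e..0x10] <- [5f 04 76]
D1: mem[0x02..0x08] <- [5f 04 76 d6 c8 95 ac]
D2: mem[0x22..0x23] <- [c8 95]
D3: mem[0x24..0x25] <- [c8 95]
query mem[0x06]=0xc8, mem[0x02]=0x5f, mem[0x25]=0x95, mem[0x08]=0xac

MEM[0x06,0x02,0x25,0x08] = c8 5f 95 ac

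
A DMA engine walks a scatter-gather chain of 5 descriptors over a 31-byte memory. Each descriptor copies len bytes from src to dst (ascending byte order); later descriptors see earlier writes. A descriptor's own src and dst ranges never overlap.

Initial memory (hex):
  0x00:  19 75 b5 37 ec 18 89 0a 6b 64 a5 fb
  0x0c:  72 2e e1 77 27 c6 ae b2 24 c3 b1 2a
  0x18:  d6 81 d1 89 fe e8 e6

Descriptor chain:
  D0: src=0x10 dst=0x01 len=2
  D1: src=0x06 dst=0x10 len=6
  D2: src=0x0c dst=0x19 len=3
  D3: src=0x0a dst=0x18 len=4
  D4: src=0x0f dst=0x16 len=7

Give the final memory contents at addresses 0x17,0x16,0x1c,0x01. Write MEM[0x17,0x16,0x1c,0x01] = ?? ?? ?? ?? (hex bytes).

MEM[0x17,0x16,0x1c,0x01] = 89 77 fb 27

#0 dst[0x01+2] := {0x27,0xc6}
#1 dst[0x10+6] := {0x89,0x0a,0x6b,0x64,0xa5,0xfb}
#2 dst[0x19+3] := {0x72,0x2e,0xe1}
#3 dst[0x18+4] := {0xa5,0xfb,0x72,0x2e}
#4 dst[0x16+7] := {0x77,0x89,0x0a,0x6b,0x64,0xa5,0xfb}
query mem[0x17]=0x89, mem[0x16]=0x77, mem[0x1c]=0xfb, mem[0x01]=0x27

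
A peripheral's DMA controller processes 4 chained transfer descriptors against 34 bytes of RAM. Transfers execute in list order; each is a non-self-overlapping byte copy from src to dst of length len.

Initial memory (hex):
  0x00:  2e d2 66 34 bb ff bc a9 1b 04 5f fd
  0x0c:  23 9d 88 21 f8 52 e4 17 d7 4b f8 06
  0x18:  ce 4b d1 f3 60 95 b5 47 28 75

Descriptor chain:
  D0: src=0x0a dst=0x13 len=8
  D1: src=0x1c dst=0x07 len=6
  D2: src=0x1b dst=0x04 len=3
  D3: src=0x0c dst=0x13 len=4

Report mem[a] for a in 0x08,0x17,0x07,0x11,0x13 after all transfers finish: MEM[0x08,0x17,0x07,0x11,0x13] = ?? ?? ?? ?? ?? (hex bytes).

MEM[0x08,0x17,0x07,0x11,0x13] = 95 88 60 52 75

#0 dst[0x13+8] := {0x5f,0xfd,0x23,0x9d,0x88,0x21,0xf8,0x52}
#1 dst[0x07+6] := {0x60,0x95,0xb5,0x47,0x28,0x75}
#2 dst[0x04+3] := {0xf3,0x60,0x95}
#3 dst[0x13+4] := {0x75,0x9d,0x88,0x21}
query mem[0x08]=0x95, mem[0x17]=0x88, mem[0x07]=0x60, mem[0x11]=0x52, mem[0x13]=0x75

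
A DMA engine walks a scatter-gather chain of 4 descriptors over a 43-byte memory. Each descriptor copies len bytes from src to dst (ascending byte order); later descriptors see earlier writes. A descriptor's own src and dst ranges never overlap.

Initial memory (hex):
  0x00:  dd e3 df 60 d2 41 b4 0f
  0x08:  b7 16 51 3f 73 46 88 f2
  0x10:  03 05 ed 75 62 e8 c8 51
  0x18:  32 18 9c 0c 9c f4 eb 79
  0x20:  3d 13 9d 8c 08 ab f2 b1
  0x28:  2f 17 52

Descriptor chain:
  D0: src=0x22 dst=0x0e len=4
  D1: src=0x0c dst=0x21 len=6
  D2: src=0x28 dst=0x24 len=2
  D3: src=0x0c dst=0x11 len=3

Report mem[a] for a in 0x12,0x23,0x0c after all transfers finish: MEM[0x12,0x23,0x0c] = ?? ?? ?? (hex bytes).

MEM[0x12,0x23,0x0c] = 46 9d 73

  after D0: wrote 4B at 0x0e = 9d8c08ab
  after D1: wrote 6B at 0x21 = 73469d8c08ab
  after D2: wrote 2B at 0x24 = 2f17
  after D3: wrote 3B at 0x11 = 73469d
query mem[0x12]=0x46, mem[0x23]=0x9d, mem[0x0c]=0x73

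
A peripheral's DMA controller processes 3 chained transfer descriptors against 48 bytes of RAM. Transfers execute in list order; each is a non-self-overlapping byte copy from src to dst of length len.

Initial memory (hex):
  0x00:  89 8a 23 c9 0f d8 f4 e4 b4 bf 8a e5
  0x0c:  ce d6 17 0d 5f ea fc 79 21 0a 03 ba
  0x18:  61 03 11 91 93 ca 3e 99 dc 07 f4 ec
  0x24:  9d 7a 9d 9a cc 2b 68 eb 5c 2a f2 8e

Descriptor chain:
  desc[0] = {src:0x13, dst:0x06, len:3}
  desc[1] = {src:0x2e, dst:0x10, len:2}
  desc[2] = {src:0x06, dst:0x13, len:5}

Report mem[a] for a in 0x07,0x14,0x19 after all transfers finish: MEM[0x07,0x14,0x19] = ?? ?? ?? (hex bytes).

MEM[0x07,0x14,0x19] = 21 21 03

#0 dst[0x06+3] := {0x79,0x21,0x0a}
#1 dst[0x10+2] := {0xf2,0x8e}
#2 dst[0x13+5] := {0x79,0x21,0x0a,0xbf,0x8a}
query mem[0x07]=0x21, mem[0x14]=0x21, mem[0x19]=0x03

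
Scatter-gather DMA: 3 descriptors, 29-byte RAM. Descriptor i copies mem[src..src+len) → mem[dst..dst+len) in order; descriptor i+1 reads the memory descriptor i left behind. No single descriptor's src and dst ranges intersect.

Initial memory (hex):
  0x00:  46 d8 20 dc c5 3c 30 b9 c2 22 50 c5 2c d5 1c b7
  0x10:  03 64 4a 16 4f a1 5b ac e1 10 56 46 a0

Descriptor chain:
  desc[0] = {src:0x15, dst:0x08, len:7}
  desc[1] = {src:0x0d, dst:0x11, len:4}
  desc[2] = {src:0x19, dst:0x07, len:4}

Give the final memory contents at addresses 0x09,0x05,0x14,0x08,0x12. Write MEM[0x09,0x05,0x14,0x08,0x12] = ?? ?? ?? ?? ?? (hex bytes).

[0] 0x15->0x08 len=7 : a1 5b ac e1 10 56 46
[1] 0x0d->0x11 len=4 : 56 46 b7 03
[2] 0x19->0x07 len=4 : 10 56 46 a0
query mem[0x09]=0x46, mem[0x05]=0x3c, mem[0x14]=0x03, mem[0x08]=0x56, mem[0x12]=0x46

MEM[0x09,0x05,0x14,0x08,0x12] = 46 3c 03 56 46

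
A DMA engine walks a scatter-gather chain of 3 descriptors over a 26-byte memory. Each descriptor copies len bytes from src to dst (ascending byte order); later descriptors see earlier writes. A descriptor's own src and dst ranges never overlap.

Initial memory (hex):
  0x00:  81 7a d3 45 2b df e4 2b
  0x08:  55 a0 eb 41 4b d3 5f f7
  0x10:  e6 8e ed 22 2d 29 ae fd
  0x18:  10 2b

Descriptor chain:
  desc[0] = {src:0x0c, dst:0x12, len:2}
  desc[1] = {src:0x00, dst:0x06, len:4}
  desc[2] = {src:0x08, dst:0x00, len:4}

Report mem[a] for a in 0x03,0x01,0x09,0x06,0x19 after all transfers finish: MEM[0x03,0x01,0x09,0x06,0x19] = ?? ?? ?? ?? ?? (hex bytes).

  after D0: wrote 2B at 0x12 = 4bd3
  after D1: wrote 4B at 0x06 = 817ad345
  after D2: wrote 4B at 0x00 = d345eb41
query mem[0x03]=0x41, mem[0x01]=0x45, mem[0x09]=0x45, mem[0x06]=0x81, mem[0x19]=0x2b

MEM[0x03,0x01,0x09,0x06,0x19] = 41 45 45 81 2b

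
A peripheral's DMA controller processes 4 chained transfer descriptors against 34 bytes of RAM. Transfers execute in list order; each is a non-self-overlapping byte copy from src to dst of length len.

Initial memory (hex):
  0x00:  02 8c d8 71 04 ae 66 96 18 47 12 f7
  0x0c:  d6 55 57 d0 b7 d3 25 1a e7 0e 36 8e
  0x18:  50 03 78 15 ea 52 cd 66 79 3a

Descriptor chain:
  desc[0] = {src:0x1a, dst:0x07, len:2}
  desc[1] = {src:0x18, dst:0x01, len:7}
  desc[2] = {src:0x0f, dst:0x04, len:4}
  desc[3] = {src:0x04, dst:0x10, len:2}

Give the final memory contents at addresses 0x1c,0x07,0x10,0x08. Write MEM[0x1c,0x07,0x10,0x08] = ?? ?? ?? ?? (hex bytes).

MEM[0x1c,0x07,0x10,0x08] = ea 25 d0 15

#0 dst[0x07+2] := {0x78,0x15}
#1 dst[0x01+7] := {0x50,0x03,0x78,0x15,0xea,0x52,0xcd}
#2 dst[0x04+4] := {0xd0,0xb7,0xd3,0x25}
#3 dst[0x10+2] := {0xd0,0xb7}
query mem[0x1c]=0xea, mem[0x07]=0x25, mem[0x10]=0xd0, mem[0x08]=0x15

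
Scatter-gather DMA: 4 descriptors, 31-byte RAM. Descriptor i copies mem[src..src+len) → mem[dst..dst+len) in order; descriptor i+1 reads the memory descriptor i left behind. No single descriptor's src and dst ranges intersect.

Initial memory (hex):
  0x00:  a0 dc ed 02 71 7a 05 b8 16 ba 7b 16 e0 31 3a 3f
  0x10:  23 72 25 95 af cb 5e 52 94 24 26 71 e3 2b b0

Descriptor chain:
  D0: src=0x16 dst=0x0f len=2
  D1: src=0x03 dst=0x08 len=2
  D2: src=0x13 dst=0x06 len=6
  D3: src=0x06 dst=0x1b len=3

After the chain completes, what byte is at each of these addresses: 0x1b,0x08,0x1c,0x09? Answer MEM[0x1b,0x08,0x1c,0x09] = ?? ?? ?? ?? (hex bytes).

#0 dst[0x0f+2] := {0x5e,0x52}
#1 dst[0x08+2] := {0x02,0x71}
#2 dst[0x06+6] := {0x95,0xaf,0xcb,0x5e,0x52,0x94}
#3 dst[0x1b+3] := {0x95,0xaf,0xcb}
query mem[0x1b]=0x95, mem[0x08]=0xcb, mem[0x1c]=0xaf, mem[0x09]=0x5e

MEM[0x1b,0x08,0x1c,0x09] = 95 cb af 5e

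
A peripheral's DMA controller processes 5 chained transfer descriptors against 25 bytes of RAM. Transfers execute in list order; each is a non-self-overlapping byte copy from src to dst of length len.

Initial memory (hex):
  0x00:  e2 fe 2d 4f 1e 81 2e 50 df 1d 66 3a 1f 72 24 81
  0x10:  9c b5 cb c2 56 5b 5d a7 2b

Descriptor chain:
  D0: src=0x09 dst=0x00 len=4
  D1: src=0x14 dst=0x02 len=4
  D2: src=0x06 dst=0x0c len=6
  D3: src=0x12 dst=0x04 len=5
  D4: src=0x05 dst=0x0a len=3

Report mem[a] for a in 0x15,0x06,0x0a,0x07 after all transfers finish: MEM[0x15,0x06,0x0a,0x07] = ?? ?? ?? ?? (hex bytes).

MEM[0x15,0x06,0x0a,0x07] = 5b 56 c2 5b

#0 dst[0x00+4] := {0x1d,0x66,0x3a,0x1f}
#1 dst[0x02+4] := {0x56,0x5b,0x5d,0xa7}
#2 dst[0x0c+6] := {0x2e,0x50,0xdf,0x1d,0x66,0x3a}
#3 dst[0x04+5] := {0xcb,0xc2,0x56,0x5b,0x5d}
#4 dst[0x0a+3] := {0xc2,0x56,0x5b}
query mem[0x15]=0x5b, mem[0x06]=0x56, mem[0x0a]=0xc2, mem[0x07]=0x5b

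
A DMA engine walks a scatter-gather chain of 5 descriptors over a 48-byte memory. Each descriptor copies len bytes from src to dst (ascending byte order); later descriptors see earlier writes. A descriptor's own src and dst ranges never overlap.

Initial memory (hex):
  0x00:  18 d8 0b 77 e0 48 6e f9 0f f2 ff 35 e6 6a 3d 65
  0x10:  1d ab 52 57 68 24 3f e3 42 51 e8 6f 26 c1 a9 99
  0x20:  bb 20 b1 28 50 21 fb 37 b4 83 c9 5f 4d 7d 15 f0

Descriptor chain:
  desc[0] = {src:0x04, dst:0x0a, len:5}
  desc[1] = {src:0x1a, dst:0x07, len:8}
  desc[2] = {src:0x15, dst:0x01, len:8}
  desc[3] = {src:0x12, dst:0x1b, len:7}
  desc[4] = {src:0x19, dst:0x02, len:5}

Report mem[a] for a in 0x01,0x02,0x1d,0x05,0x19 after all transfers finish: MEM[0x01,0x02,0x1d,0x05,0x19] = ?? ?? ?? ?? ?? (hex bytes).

MEM[0x01,0x02,0x1d,0x05,0x19] = 24 51 68 57 51

[0] 0x04->0x0a len=5 : e0 48 6e f9 0f
[1] 0x1a->0x07 len=8 : e8 6f 26 c1 a9 99 bb 20
[2] 0x15->0x01 len=8 : 24 3f e3 42 51 e8 6f 26
[3] 0x12->0x1b len=7 : 52 57 68 24 3f e3 42
[4] 0x19->0x02 len=5 : 51 e8 52 57 68
query mem[0x01]=0x24, mem[0x02]=0x51, mem[0x1d]=0x68, mem[0x05]=0x57, mem[0x19]=0x51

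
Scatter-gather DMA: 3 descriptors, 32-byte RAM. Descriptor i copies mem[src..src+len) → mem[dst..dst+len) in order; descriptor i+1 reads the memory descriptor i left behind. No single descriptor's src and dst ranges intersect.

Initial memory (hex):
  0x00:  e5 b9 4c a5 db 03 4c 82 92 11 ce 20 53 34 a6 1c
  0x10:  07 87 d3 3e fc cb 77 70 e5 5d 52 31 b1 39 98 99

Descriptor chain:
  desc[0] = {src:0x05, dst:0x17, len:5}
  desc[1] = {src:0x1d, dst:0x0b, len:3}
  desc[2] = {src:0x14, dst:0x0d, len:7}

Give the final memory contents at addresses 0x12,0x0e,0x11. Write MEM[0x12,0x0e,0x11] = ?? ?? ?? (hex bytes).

MEM[0x12,0x0e,0x11] = 82 cb 4c

[0] 0x05->0x17 len=5 : 03 4c 82 92 11
[1] 0x1d->0x0b len=3 : 39 98 99
[2] 0x14->0x0d len=7 : fc cb 77 03 4c 82 92
query mem[0x12]=0x82, mem[0x0e]=0xcb, mem[0x11]=0x4c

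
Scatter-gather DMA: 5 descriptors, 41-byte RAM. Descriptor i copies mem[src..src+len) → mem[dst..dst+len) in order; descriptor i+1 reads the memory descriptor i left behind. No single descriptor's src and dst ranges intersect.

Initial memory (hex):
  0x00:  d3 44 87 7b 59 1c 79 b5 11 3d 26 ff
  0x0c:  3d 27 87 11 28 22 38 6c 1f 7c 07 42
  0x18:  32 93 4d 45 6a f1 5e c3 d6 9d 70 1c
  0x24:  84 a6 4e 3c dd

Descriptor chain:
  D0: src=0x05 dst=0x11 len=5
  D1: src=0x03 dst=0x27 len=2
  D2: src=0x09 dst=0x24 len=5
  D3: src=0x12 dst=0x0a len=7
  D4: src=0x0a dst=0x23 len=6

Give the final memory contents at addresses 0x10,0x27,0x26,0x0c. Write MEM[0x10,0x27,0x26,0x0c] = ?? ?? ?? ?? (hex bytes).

MEM[0x10,0x27,0x26,0x0c] = 32 07 3d 11

D0: mem[0x11..0x15] <- [1c 79 b5 11 3d]
D1: mem[0x27..0x28] <- [7b 59]
D2: mem[0x24..0x28] <- [3d 26 ff 3d 27]
D3: mem[0x0a..0x10] <- [79 b5 11 3d 07 42 32]
D4: mem[0x23..0x28] <- [79 b5 11 3d 07 42]
query mem[0x10]=0x32, mem[0x27]=0x07, mem[0x26]=0x3d, mem[0x0c]=0x11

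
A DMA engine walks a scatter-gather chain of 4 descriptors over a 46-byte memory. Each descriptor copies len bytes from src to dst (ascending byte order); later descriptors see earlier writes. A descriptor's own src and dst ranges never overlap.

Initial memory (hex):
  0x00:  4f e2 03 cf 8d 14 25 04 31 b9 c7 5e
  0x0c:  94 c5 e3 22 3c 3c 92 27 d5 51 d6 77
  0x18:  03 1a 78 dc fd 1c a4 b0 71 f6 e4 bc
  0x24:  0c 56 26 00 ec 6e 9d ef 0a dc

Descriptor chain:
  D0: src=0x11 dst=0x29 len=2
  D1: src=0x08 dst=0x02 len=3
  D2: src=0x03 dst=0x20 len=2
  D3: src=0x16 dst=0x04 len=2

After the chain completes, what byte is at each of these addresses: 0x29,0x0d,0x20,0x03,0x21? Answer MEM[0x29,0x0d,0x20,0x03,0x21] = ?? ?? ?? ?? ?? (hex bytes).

#0 dst[0x29+2] := {0x3c,0x92}
#1 dst[0x02+3] := {0x31,0xb9,0xc7}
#2 dst[0x20+2] := {0xb9,0xc7}
#3 dst[0x04+2] := {0xd6,0x77}
query mem[0x29]=0x3c, mem[0x0d]=0xc5, mem[0x20]=0xb9, mem[0x03]=0xb9, mem[0x21]=0xc7

MEM[0x29,0x0d,0x20,0x03,0x21] = 3c c5 b9 b9 c7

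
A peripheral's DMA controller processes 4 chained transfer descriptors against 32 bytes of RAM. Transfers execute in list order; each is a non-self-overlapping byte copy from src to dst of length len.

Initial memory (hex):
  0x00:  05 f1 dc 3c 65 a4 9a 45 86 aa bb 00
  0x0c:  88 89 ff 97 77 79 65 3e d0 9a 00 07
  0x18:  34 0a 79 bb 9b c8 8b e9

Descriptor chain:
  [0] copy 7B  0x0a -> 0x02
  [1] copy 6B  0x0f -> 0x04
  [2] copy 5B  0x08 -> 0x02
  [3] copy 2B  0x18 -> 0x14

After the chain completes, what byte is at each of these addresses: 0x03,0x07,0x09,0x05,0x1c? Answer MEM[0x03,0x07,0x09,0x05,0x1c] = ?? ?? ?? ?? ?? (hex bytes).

[0] 0x0a->0x02 len=7 : bb 00 88 89 ff 97 77
[1] 0x0f->0x04 len=6 : 97 77 79 65 3e d0
[2] 0x08->0x02 len=5 : 3e d0 bb 00 88
[3] 0x18->0x14 len=2 : 34 0a
query mem[0x03]=0xd0, mem[0x07]=0x65, mem[0x09]=0xd0, mem[0x05]=0x00, mem[0x1c]=0x9b

MEM[0x03,0x07,0x09,0x05,0x1c] = d0 65 d0 00 9b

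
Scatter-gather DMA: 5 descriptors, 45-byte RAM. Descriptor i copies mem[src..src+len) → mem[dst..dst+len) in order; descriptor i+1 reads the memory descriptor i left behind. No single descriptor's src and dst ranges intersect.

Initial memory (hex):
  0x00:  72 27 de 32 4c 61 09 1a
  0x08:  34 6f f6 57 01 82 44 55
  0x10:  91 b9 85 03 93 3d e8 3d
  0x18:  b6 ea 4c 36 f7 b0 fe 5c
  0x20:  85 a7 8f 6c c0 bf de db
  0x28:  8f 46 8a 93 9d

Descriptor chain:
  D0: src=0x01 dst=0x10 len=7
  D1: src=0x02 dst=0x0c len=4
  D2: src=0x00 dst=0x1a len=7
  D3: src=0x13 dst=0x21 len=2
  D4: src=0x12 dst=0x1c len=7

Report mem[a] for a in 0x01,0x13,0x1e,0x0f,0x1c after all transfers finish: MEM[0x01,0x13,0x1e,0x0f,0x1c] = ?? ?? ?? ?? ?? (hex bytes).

  after D0: wrote 7B at 0x10 = 27de324c61091a
  after D1: wrote 4B at 0x0c = de324c61
  after D2: wrote 7B at 0x1a = 7227de324c6109
  after D3: wrote 2B at 0x21 = 4c61
  after D4: wrote 7B at 0x1c = 324c61091a3db6
query mem[0x01]=0x27, mem[0x13]=0x4c, mem[0x1e]=0x61, mem[0x0f]=0x61, mem[0x1c]=0x32

MEM[0x01,0x13,0x1e,0x0f,0x1c] = 27 4c 61 61 32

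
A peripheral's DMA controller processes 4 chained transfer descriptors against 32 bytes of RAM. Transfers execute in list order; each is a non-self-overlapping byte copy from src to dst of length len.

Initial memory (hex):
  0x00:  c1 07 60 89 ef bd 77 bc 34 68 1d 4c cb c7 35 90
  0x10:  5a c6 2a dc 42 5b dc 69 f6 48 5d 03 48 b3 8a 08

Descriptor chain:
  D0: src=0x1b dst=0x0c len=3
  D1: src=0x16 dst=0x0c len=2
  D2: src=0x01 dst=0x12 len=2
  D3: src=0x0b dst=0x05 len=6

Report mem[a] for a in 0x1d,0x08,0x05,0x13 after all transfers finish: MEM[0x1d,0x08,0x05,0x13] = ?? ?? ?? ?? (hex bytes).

MEM[0x1d,0x08,0x05,0x13] = b3 b3 4c 60

  after D0: wrote 3B at 0x0c = 0348b3
  after D1: wrote 2B at 0x0c = dc69
  after D2: wrote 2B at 0x12 = 0760
  after D3: wrote 6B at 0x05 = 4cdc69b3905a
query mem[0x1d]=0xb3, mem[0x08]=0xb3, mem[0x05]=0x4c, mem[0x13]=0x60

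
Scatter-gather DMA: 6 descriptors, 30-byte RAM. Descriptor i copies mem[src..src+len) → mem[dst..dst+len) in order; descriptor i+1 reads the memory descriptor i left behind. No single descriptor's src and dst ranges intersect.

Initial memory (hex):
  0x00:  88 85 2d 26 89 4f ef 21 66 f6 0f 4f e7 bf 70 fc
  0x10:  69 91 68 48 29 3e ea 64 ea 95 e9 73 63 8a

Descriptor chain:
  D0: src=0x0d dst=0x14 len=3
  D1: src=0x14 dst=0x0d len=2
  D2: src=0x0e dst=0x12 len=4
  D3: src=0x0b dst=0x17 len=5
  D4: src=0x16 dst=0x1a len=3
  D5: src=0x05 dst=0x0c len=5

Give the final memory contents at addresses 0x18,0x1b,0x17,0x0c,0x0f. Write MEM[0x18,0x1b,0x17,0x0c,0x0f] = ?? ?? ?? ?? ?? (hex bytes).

#0 dst[0x14+3] := {0xbf,0x70,0xfc}
#1 dst[0x0d+2] := {0xbf,0x70}
#2 dst[0x12+4] := {0x70,0xfc,0x69,0x91}
#3 dst[0x17+5] := {0x4f,0xe7,0xbf,0x70,0xfc}
#4 dst[0x1a+3] := {0xfc,0x4f,0xe7}
#5 dst[0x0c+5] := {0x4f,0xef,0x21,0x66,0xf6}
query mem[0x18]=0xe7, mem[0x1b]=0x4f, mem[0x17]=0x4f, mem[0x0c]=0x4f, mem[0x0f]=0x66

MEM[0x18,0x1b,0x17,0x0c,0x0f] = e7 4f 4f 4f 66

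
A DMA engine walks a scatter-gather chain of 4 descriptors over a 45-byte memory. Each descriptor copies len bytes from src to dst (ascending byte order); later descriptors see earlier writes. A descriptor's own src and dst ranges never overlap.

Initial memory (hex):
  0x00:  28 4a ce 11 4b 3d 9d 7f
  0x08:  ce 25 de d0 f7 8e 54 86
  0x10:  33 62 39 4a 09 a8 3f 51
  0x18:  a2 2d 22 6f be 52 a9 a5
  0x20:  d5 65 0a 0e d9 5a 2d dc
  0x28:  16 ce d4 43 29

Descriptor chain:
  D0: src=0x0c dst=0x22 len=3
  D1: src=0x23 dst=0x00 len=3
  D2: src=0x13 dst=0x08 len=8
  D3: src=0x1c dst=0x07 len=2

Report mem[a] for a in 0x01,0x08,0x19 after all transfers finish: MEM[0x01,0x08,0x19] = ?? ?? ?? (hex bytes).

  after D0: wrote 3B at 0x22 = f78e54
  after D1: wrote 3B at 0x00 = 8e545a
  after D2: wrote 8B at 0x08 = 4a09a83f51a22d22
  after D3: wrote 2B at 0x07 = be52
query mem[0x01]=0x54, mem[0x08]=0x52, mem[0x19]=0x2d

MEM[0x01,0x08,0x19] = 54 52 2d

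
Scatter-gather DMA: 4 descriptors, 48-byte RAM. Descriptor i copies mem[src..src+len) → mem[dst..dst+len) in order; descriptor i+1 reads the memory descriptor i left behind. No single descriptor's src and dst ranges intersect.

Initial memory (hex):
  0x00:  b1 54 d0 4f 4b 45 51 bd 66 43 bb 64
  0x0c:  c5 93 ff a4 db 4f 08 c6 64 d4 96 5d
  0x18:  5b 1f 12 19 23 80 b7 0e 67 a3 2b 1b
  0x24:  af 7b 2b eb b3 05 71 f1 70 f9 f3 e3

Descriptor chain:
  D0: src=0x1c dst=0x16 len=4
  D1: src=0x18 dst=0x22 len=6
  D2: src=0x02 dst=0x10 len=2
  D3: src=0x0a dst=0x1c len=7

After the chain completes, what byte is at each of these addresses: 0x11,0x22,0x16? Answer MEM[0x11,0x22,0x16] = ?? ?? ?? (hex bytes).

MEM[0x11,0x22,0x16] = 4f d0 23

[0] 0x1c->0x16 len=4 : 23 80 b7 0e
[1] 0x18->0x22 len=6 : b7 0e 12 19 23 80
[2] 0x02->0x10 len=2 : d0 4f
[3] 0x0a->0x1c len=7 : bb 64 c5 93 ff a4 d0
query mem[0x11]=0x4f, mem[0x22]=0xd0, mem[0x16]=0x23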